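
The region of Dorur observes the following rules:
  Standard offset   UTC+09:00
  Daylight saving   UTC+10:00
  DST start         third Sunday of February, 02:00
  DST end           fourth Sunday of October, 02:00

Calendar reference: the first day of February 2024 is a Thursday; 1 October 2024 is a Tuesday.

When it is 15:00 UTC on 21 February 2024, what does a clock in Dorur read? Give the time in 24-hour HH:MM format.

01:00

1 February 2024 is a Thursday, so the first Sunday is February 4 and the third is February 18.
1 October 2024 is a Tuesday, so the first Sunday is October 6 and the fourth is October 27.
At the standard offset (UTC+09:00), 15:00 UTC + 9h = 00:00 Dorur standard time (rolling into the next day, 22 February 2024).
Daylight saving runs 18 February – 27 October; the standard-time date in Dorur, 22 February 2024, is inside that window, so Dorur is at UTC+10:00.
15:00 UTC + 10h = 01:00 local (rolling into the next day, 22 February 2024).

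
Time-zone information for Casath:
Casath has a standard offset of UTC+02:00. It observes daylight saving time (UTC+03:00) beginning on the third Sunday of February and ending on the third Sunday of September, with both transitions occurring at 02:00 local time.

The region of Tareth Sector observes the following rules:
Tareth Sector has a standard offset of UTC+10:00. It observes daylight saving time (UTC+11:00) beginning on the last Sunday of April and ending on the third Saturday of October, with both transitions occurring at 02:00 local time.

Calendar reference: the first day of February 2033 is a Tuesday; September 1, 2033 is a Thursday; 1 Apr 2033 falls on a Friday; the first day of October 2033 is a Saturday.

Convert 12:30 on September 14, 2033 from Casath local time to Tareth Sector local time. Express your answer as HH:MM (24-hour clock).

20:30

1 February 2033 is a Tuesday, so the first Sunday is February 6 and the third is February 20.
1 September 2033 is a Thursday, so the first Sunday is September 4 and the third is September 18.
September 14, 2033 falls between 20 February and 18 September, so daylight saving is in effect and Casath is at UTC+03:00.
12:30 Casath − 3h = 09:30 UTC.
1 April 2033 is a Friday, so Sundays fall on 3, 10, 17, 24; the last is April 24.
1 October 2033 is a Saturday, so the first Saturday is October 1 and the third is October 15.
At the standard offset (UTC+10:00), 09:30 UTC + 10h = 19:30 Tareth Sector standard time.
Daylight saving runs 24 April – 15 October; the standard-time date in Tareth Sector, September 14, 2033, is inside that window, so Tareth Sector is at UTC+11:00.
09:30 UTC + 11h = 20:30 Tareth Sector.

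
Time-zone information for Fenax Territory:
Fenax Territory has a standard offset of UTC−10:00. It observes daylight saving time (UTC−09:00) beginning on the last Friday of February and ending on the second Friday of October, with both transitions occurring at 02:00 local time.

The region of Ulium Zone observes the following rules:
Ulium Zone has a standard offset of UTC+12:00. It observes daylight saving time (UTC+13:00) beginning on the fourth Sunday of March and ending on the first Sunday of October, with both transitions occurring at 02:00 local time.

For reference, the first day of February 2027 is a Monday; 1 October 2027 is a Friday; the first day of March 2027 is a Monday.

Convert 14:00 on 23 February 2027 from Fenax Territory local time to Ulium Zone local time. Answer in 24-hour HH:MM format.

12:00

1 February 2027 is a Monday, so Fridays fall on 5, 12, 19, 26; the last is February 26.
1 October 2027 is a Friday, so the first Friday is October 1 and the second is October 8.
23 February 2027 does not fall between 26 February and 8 October, so daylight saving is not in effect and Fenax Territory is at UTC−10:00.
14:00 Fenax Territory + 10h = 00:00 UTC (rolling into the next day, 24 February 2027).
1 March 2027 is a Monday, so the first Sunday is March 7 and the fourth is March 28.
1 October 2027 is a Friday, so the first Sunday is October 3.
At the standard offset (UTC+12:00), 00:00 UTC + 12h = 12:00 Ulium Zone standard time.
The standard-time date in Ulium Zone, 24 February 2027, does not fall between 28 March and 3 October, so daylight saving is not in effect and Ulium Zone is at UTC+12:00.
00:00 UTC + 12h = 12:00 Ulium Zone.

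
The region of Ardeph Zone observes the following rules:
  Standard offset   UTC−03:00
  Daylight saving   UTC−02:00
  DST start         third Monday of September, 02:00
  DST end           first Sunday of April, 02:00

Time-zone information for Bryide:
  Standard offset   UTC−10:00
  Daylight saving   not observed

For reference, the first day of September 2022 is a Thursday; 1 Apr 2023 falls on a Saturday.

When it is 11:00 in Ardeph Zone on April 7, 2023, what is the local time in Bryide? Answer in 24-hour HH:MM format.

04:00

1 September 2022 is a Thursday, so the first Monday is September 5 and the third is September 19.
1 April 2023 is a Saturday, so the first Sunday is April 2.
Daylight saving runs 19 September 2022 – 2 April 2023; April 7, 2023 is outside that window, so Ardeph Zone is on standard time at UTC−03:00.
11:00 Ardeph Zone + 3h = 14:00 UTC.
Bryide has no daylight saving, so its offset is UTC−10:00 year-round.
14:00 UTC − 10h = 04:00 Bryide.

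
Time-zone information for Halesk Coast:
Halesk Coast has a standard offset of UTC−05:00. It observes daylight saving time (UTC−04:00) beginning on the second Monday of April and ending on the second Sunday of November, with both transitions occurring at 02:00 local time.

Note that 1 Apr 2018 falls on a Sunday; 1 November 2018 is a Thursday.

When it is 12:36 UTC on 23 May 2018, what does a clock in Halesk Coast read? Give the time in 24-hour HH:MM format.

1 April 2018 is a Sunday, so the first Monday is April 2 and the second is April 9.
1 November 2018 is a Thursday, so the first Sunday is November 4 and the second is November 11.
At the standard offset (UTC−05:00), 12:36 UTC − 5h = 07:36 Halesk Coast standard time.
The standard-time date in Halesk Coast, 23 May 2018, falls between 9 April and 11 November, so daylight saving is in effect and Halesk Coast is at UTC−04:00.
12:36 UTC − 4h = 08:36 local.

08:36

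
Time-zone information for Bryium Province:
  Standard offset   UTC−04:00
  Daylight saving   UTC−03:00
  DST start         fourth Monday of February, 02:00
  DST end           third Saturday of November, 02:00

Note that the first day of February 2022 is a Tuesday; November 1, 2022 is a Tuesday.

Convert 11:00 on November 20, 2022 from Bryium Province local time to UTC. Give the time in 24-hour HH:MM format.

15:00

1 February 2022 is a Tuesday, so the first Monday is February 7 and the fourth is February 28.
1 November 2022 is a Tuesday, so the first Saturday is November 5 and the third is November 19.
November 20, 2022 does not fall between 28 February and 19 November, so daylight saving is not in effect and Bryium Province is at UTC−04:00.
11:00 local + 4h = 15:00 UTC.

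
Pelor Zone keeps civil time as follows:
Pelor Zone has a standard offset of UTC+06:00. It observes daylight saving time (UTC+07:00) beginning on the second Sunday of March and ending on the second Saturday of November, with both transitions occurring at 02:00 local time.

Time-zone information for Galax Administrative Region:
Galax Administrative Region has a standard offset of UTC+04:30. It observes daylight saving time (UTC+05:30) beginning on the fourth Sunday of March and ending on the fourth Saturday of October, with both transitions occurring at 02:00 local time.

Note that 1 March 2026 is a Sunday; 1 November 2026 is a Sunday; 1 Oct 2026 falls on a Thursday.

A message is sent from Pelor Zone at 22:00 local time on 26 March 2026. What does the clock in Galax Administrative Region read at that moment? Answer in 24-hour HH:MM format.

20:30

1 March 2026 is a Sunday, so the first Sunday is March 1 and the second is March 8.
1 November 2026 is a Sunday, so the first Saturday is November 7 and the second is November 14.
26 March 2026 falls between 8 March and 14 November, so daylight saving is in effect and Pelor Zone is at UTC+07:00.
22:00 Pelor Zone − 7h = 15:00 UTC.
1 March 2026 is a Sunday, so the first Sunday is March 1 and the fourth is March 22.
1 October 2026 is a Thursday, so the first Saturday is October 3 and the fourth is October 24.
At the standard offset (UTC+04:30), 15:00 UTC + 4h30m = 19:30 Galax Administrative Region standard time.
The standard-time date in Galax Administrative Region, 26 March 2026, lies within the daylight-saving period (22 March – 24 October), so Galax Administrative Region is on daylight time, UTC+05:30.
15:00 UTC + 5h30m = 20:30 Galax Administrative Region.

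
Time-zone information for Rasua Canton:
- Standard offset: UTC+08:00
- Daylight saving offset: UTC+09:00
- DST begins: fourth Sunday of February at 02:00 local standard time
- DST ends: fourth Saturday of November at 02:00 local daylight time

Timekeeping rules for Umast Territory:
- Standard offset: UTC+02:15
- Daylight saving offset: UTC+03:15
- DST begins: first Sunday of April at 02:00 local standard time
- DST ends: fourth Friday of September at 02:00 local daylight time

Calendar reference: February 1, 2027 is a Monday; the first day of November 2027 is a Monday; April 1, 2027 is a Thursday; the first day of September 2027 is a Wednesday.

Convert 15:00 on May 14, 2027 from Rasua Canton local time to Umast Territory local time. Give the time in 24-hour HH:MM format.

09:15

1 February 2027 is a Monday, so the first Sunday is February 7 and the fourth is February 28.
1 November 2027 is a Monday, so the first Saturday is November 6 and the fourth is November 27.
Daylight saving runs 28 February – 27 November; May 14, 2027 is inside that window, so Rasua Canton is at UTC+09:00.
15:00 Rasua Canton − 9h = 06:00 UTC.
1 April 2027 is a Thursday, so the first Sunday is April 4.
1 September 2027 is a Wednesday, so the first Friday is September 3 and the fourth is September 24.
At the standard offset (UTC+02:15), 06:00 UTC + 2h15m = 08:15 Umast Territory standard time.
Daylight saving runs 4 April – 24 September; the standard-time date in Umast Territory, May 14, 2027, is inside that window, so Umast Territory is at UTC+03:15.
06:00 UTC + 3h15m = 09:15 Umast Territory.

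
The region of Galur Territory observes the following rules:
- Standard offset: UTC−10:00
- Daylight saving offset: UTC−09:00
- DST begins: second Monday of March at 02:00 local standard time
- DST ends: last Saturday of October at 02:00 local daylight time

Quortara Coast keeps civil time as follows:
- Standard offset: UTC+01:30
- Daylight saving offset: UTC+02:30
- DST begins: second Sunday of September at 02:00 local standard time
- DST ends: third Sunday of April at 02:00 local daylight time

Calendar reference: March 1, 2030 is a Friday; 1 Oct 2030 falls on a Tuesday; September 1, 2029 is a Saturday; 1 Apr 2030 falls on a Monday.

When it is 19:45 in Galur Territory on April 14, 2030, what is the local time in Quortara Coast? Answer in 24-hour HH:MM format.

07:15

1 March 2030 is a Friday, so the first Monday is March 4 and the second is March 11.
1 October 2030 is a Tuesday, so Saturdays fall on 5, 12, 19, 26; the last is October 26.
April 14, 2030 lies within the daylight-saving period (11 March – 26 October), so Galur Territory is on daylight time, UTC−09:00.
19:45 Galur Territory + 9h = 04:45 UTC (rolling into the next day, 15 April 2030).
1 September 2029 is a Saturday, so the first Sunday is September 2 and the second is September 9.
1 April 2030 is a Monday, so the first Sunday is April 7 and the third is April 21.
At the standard offset (UTC+01:30), 04:45 UTC + 1h30m = 06:15 Quortara Coast standard time.
Daylight saving runs 9 September 2029 – 21 April 2030; the standard-time date in Quortara Coast, April 15, 2030, is inside that window, so Quortara Coast is at UTC+02:30.
04:45 UTC + 2h30m = 07:15 Quortara Coast.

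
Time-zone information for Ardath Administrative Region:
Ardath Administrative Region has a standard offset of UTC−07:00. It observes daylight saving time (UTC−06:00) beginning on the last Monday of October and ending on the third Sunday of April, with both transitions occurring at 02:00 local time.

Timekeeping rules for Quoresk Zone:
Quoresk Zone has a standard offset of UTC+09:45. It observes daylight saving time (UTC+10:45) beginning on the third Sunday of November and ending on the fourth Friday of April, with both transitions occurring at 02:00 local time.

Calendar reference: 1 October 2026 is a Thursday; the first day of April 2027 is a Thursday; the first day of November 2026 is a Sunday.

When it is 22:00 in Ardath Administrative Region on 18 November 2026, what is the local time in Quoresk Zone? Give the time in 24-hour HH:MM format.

14:45

1 October 2026 is a Thursday, so Mondays fall on 5, 12, 19, 26; the last is October 26.
1 April 2027 is a Thursday, so the first Sunday is April 4 and the third is April 18.
18 November 2026 lies within the daylight-saving period (26 October 2026 – 18 April 2027), so Ardath Administrative Region is on daylight time, UTC−06:00.
22:00 Ardath Administrative Region + 6h = 04:00 UTC (rolling into the next day, 19 November 2026).
1 November 2026 is a Sunday, so the first Sunday is November 1 and the third is November 15.
1 April 2027 is a Thursday, so the first Friday is April 2 and the fourth is April 23.
At the standard offset (UTC+09:45), 04:00 UTC + 9h45m = 13:45 Quoresk Zone standard time.
The standard-time date in Quoresk Zone, 19 November 2026, lies within the daylight-saving period (15 November 2026 – 23 April 2027), so Quoresk Zone is on daylight time, UTC+10:45.
04:00 UTC + 10h45m = 14:45 Quoresk Zone.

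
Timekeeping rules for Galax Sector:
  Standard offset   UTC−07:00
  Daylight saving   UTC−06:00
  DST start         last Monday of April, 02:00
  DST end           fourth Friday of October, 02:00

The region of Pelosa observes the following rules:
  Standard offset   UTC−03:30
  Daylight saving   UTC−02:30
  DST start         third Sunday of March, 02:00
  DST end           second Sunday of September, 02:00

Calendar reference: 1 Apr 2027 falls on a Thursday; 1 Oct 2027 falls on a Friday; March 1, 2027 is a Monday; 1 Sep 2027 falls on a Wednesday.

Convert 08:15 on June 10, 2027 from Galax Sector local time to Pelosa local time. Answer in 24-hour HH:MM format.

1 April 2027 is a Thursday, so Mondays fall on 5, 12, 19, 26; the last is April 26.
1 October 2027 is a Friday, so the first Friday is October 1 and the fourth is October 22.
June 10, 2027 falls between 26 April and 22 October, so daylight saving is in effect and Galax Sector is at UTC−06:00.
08:15 Galax Sector + 6h = 14:15 UTC.
1 March 2027 is a Monday, so the first Sunday is March 7 and the third is March 21.
1 September 2027 is a Wednesday, so the first Sunday is September 5 and the second is September 12.
At the standard offset (UTC−03:30), 14:15 UTC − 3h30m = 10:45 Pelosa standard time.
Daylight saving runs 21 March – 12 September; the standard-time date in Pelosa, June 10, 2027, is inside that window, so Pelosa is at UTC−02:30.
14:15 UTC − 2h30m = 11:45 Pelosa.

11:45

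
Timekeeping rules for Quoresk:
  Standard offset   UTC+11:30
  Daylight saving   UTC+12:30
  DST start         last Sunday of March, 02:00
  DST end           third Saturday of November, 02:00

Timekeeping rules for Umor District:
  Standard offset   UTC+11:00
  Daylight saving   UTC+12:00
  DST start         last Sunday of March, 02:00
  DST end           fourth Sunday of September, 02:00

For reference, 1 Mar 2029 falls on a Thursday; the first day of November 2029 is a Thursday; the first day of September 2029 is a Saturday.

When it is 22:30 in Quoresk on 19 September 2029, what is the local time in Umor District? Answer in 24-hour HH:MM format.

1 March 2029 is a Thursday, so Sundays fall on 4, 11, 18, 25; the last is March 25.
1 November 2029 is a Thursday, so the first Saturday is November 3 and the third is November 17.
Daylight saving runs 25 March – 17 November; 19 September 2029 is inside that window, so Quoresk is at UTC+12:30.
22:30 Quoresk − 12h30m = 10:00 UTC.
1 March 2029 is a Thursday, so Sundays fall on 4, 11, 18, 25; the last is March 25.
1 September 2029 is a Saturday, so the first Sunday is September 2 and the fourth is September 23.
At the standard offset (UTC+11:00), 10:00 UTC + 11h = 21:00 Umor District standard time.
Daylight saving runs 25 March – 23 September; the standard-time date in Umor District, 19 September 2029, is inside that window, so Umor District is at UTC+12:00.
10:00 UTC + 12h = 22:00 Umor District.

22:00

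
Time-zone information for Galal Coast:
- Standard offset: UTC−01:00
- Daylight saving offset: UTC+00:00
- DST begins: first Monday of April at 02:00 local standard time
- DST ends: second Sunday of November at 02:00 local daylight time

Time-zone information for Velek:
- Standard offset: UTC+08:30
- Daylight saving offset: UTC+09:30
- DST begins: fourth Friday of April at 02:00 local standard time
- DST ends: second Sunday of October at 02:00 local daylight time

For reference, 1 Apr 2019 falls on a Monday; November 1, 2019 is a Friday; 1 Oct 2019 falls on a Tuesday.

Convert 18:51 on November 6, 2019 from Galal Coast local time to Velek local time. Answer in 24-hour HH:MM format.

03:21

1 April 2019 is a Monday, so the first Monday is April 1.
1 November 2019 is a Friday, so the first Sunday is November 3 and the second is November 10.
Daylight saving runs 1 April – 10 November; November 6, 2019 is inside that window, so Galal Coast is at UTC+00:00.
18:51 Galal Coast − 0h = 18:51 UTC.
1 April 2019 is a Monday, so the first Friday is April 5 and the fourth is April 26.
1 October 2019 is a Tuesday, so the first Sunday is October 6 and the second is October 13.
At the standard offset (UTC+08:30), 18:51 UTC + 8h30m = 03:21 Velek standard time (rolling into the next day, 7 November 2019).
Daylight saving runs 26 April – 13 October; the standard-time date in Velek, November 7, 2019, is outside that window, so Velek is on standard time at UTC+08:30.
18:51 UTC + 8h30m = 03:21 Velek (rolling into the next day, 7 November 2019).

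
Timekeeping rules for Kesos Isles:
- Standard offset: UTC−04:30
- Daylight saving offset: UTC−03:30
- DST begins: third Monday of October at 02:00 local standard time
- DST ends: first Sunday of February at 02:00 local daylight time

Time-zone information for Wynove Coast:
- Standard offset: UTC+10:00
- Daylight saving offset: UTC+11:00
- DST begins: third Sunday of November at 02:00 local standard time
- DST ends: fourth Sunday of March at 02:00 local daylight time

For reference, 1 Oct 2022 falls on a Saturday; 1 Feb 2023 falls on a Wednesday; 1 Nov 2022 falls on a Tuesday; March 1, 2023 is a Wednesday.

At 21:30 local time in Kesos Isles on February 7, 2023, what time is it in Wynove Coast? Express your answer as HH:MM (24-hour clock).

1 October 2022 is a Saturday, so the first Monday is October 3 and the third is October 17.
1 February 2023 is a Wednesday, so the first Sunday is February 5.
February 7, 2023 is outside the daylight-saving period (17 October 2022 – 5 February 2023), so Kesos Isles is on standard time, UTC−04:30.
21:30 Kesos Isles + 4h30m = 02:00 UTC (rolling into the next day, 8 February 2023).
1 November 2022 is a Tuesday, so the first Sunday is November 6 and the third is November 20.
1 March 2023 is a Wednesday, so the first Sunday is March 5 and the fourth is March 26.
At the standard offset (UTC+10:00), 02:00 UTC + 10h = 12:00 Wynove Coast standard time.
The standard-time date in Wynove Coast, February 8, 2023, falls between 20 November 2022 and 26 March 2023, so daylight saving is in effect and Wynove Coast is at UTC+11:00.
02:00 UTC + 11h = 13:00 Wynove Coast.

13:00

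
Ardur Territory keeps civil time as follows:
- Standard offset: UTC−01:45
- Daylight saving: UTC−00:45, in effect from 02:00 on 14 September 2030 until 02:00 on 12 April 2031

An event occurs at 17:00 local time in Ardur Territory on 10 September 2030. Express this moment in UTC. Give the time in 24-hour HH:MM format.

18:45

10 September 2030 does not fall between 14 September 2030 and 12 April 2031, so daylight saving is not in effect and Ardur Territory is at UTC−01:45.
17:00 local + 1h45m = 18:45 UTC.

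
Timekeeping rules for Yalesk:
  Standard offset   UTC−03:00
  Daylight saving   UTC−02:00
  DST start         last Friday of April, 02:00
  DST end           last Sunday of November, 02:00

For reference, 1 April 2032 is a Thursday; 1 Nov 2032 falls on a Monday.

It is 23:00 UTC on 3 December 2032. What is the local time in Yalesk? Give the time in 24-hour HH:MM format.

1 April 2032 is a Thursday, so Fridays fall on 2, 9, 16, 23, 30; the last is April 30.
1 November 2032 is a Monday, so Sundays fall on 7, 14, 21, 28; the last is November 28.
At the standard offset (UTC−03:00), 23:00 UTC − 3h = 20:00 Yalesk standard time.
The standard-time date in Yalesk, 3 December 2032, does not fall between 30 April and 28 November, so daylight saving is not in effect and Yalesk is at UTC−03:00.
23:00 UTC − 3h = 20:00 local.

20:00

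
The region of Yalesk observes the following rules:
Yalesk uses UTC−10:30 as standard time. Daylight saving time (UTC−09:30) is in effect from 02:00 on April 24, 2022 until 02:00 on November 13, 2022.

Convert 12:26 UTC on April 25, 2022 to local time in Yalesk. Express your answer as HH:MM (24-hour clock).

At the standard offset (UTC−10:30), 12:26 UTC − 10h30m = 01:56 Yalesk standard time.
Daylight saving runs 24 April – 13 November; the standard-time date in Yalesk, April 25, 2022, is inside that window, so Yalesk is at UTC−09:30.
12:26 UTC − 9h30m = 02:56 local.

02:56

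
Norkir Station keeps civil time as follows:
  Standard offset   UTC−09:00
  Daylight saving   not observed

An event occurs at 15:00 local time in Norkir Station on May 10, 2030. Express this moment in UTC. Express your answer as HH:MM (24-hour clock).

00:00

Norkir Station has no daylight saving, so its offset is UTC−09:00 year-round.
15:00 local + 9h = 00:00 UTC (rolling into the next day, 11 May 2030).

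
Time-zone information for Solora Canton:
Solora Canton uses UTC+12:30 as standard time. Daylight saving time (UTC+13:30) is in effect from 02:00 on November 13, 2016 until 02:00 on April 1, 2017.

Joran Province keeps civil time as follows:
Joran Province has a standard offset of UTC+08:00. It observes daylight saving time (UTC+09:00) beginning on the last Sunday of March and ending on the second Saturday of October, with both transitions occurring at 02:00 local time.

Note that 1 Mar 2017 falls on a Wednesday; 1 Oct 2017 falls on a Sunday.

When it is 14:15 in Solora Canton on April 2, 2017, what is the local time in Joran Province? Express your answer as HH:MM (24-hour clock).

10:45

Daylight saving runs 13 November 2016 – 1 April 2017; April 2, 2017 is outside that window, so Solora Canton is on standard time at UTC+12:30.
14:15 Solora Canton − 12h30m = 01:45 UTC.
1 March 2017 is a Wednesday, so Sundays fall on 5, 12, 19, 26; the last is March 26.
1 October 2017 is a Sunday, so the first Saturday is October 7 and the second is October 14.
At the standard offset (UTC+08:00), 01:45 UTC + 8h = 09:45 Joran Province standard time.
The standard-time date in Joran Province, April 2, 2017, falls between 26 March and 14 October, so daylight saving is in effect and Joran Province is at UTC+09:00.
01:45 UTC + 9h = 10:45 Joran Province.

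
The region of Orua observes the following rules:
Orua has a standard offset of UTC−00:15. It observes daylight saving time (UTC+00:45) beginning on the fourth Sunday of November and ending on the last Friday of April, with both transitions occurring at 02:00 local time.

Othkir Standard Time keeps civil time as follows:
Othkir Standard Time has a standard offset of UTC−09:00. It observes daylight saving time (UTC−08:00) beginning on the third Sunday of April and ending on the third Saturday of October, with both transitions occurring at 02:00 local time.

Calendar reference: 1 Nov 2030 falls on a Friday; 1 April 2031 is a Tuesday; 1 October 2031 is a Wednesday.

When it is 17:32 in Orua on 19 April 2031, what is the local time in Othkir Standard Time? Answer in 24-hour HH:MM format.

1 November 2030 is a Friday, so the first Sunday is November 3 and the fourth is November 24.
1 April 2031 is a Tuesday, so Fridays fall on 4, 11, 18, 25; the last is April 25.
19 April 2031 lies within the daylight-saving period (24 November 2030 – 25 April 2031), so Orua is on daylight time, UTC+00:45.
17:32 Orua − 0h45m = 16:47 UTC.
1 April 2031 is a Tuesday, so the first Sunday is April 6 and the third is April 20.
1 October 2031 is a Wednesday, so the first Saturday is October 4 and the third is October 18.
At the standard offset (UTC−09:00), 16:47 UTC − 9h = 07:47 Othkir Standard Time standard time.
The standard-time date in Othkir Standard Time, 19 April 2031, is outside the daylight-saving period (20 April – 18 October), so Othkir Standard Time is on standard time, UTC−09:00.
16:47 UTC − 9h = 07:47 Othkir Standard Time.

07:47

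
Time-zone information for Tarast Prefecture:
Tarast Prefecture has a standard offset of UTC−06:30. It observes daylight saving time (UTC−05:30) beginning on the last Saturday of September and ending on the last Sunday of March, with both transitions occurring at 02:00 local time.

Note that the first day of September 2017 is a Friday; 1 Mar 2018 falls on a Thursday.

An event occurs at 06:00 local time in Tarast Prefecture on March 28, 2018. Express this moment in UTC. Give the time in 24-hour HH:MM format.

12:30

1 September 2017 is a Friday, so Saturdays fall on 2, 9, 16, 23, 30; the last is September 30.
1 March 2018 is a Thursday, so Sundays fall on 4, 11, 18, 25; the last is March 25.
Daylight saving runs 30 September 2017 – 25 March 2018; March 28, 2018 is outside that window, so Tarast Prefecture is on standard time at UTC−06:30.
06:00 local + 6h30m = 12:30 UTC.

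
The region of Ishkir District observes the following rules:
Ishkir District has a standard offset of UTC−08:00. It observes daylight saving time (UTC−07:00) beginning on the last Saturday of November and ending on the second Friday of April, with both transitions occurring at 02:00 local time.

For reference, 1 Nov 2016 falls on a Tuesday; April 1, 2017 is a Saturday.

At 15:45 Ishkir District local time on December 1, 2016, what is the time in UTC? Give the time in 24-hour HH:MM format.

22:45

1 November 2016 is a Tuesday, so Saturdays fall on 5, 12, 19, 26; the last is November 26.
1 April 2017 is a Saturday, so the first Friday is April 7 and the second is April 14.
December 1, 2016 lies within the daylight-saving period (26 November 2016 – 14 April 2017), so Ishkir District is on daylight time, UTC−07:00.
15:45 local + 7h = 22:45 UTC.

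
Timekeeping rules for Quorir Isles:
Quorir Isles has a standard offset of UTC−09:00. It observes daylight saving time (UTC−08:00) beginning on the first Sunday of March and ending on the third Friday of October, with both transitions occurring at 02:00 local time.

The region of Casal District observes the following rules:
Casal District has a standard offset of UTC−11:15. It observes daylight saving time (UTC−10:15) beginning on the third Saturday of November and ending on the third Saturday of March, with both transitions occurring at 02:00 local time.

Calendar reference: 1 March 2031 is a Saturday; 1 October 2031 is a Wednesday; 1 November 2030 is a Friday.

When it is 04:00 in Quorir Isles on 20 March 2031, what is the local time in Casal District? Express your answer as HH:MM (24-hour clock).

1 March 2031 is a Saturday, so the first Sunday is March 2.
1 October 2031 is a Wednesday, so the first Friday is October 3 and the third is October 17.
20 March 2031 falls between 2 March and 17 October, so daylight saving is in effect and Quorir Isles is at UTC−08:00.
04:00 Quorir Isles + 8h = 12:00 UTC.
1 November 2030 is a Friday, so the first Saturday is November 2 and the third is November 16.
1 March 2031 is a Saturday, so the first Saturday is March 1 and the third is March 15.
At the standard offset (UTC−11:15), 12:00 UTC − 11h15m = 00:45 Casal District standard time.
The standard-time date in Casal District, 20 March 2031, does not fall between 16 November 2030 and 15 March 2031, so daylight saving is not in effect and Casal District is at UTC−11:15.
12:00 UTC − 11h15m = 00:45 Casal District.

00:45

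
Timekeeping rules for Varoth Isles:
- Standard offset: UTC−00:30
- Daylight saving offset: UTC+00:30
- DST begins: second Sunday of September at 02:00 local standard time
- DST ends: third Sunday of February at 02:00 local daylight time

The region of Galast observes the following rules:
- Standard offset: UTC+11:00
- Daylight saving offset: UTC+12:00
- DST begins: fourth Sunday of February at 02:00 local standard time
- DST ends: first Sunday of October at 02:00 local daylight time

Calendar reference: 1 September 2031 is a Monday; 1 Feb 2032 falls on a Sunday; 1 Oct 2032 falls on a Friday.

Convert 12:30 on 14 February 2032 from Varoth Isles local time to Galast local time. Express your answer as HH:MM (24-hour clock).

23:00

1 September 2031 is a Monday, so the first Sunday is September 7 and the second is September 14.
1 February 2032 is a Sunday, so the first Sunday is February 1 and the third is February 15.
Daylight saving runs 14 September 2031 – 15 February 2032; 14 February 2032 is inside that window, so Varoth Isles is at UTC+00:30.
12:30 Varoth Isles − 0h30m = 12:00 UTC.
1 February 2032 is a Sunday, so the first Sunday is February 1 and the fourth is February 22.
1 October 2032 is a Friday, so the first Sunday is October 3.
At the standard offset (UTC+11:00), 12:00 UTC + 11h = 23:00 Galast standard time.
Daylight saving runs 22 February – 3 October; the standard-time date in Galast, 14 February 2032, is outside that window, so Galast is on standard time at UTC+11:00.
12:00 UTC + 11h = 23:00 Galast.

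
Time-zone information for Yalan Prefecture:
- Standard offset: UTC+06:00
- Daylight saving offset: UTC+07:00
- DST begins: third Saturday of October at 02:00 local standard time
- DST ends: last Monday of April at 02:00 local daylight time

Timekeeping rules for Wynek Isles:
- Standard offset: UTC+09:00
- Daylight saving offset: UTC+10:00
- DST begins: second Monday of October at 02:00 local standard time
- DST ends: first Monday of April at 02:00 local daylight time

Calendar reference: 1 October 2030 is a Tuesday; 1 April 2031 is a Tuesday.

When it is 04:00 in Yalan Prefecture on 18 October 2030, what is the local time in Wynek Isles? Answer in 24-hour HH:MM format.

1 October 2030 is a Tuesday, so the first Saturday is October 5 and the third is October 19.
1 April 2031 is a Tuesday, so Mondays fall on 7, 14, 21, 28; the last is April 28.
18 October 2030 is outside the daylight-saving period (19 October 2030 – 28 April 2031), so Yalan Prefecture is on standard time, UTC+06:00.
04:00 Yalan Prefecture − 6h = 22:00 UTC (rolling into the previous day, 17 October 2030).
1 October 2030 is a Tuesday, so the first Monday is October 7 and the second is October 14.
1 April 2031 is a Tuesday, so the first Monday is April 7.
At the standard offset (UTC+09:00), 22:00 UTC + 9h = 07:00 Wynek Isles standard time (rolling into the next day, 18 October 2030).
The standard-time date in Wynek Isles, 18 October 2030, lies within the daylight-saving period (14 October 2030 – 7 April 2031), so Wynek Isles is on daylight time, UTC+10:00.
22:00 UTC + 10h = 08:00 Wynek Isles (rolling into the next day, 18 October 2030).

08:00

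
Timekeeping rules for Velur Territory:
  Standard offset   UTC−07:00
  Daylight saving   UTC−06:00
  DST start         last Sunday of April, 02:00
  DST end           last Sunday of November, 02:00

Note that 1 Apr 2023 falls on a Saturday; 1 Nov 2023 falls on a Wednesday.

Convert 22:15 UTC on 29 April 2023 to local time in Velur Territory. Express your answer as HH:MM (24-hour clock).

1 April 2023 is a Saturday, so Sundays fall on 2, 9, 16, 23, 30; the last is April 30.
1 November 2023 is a Wednesday, so Sundays fall on 5, 12, 19, 26; the last is November 26.
At the standard offset (UTC−07:00), 22:15 UTC − 7h = 15:15 Velur Territory standard time.
The standard-time date in Velur Territory, 29 April 2023, does not fall between 30 April and 26 November, so daylight saving is not in effect and Velur Territory is at UTC−07:00.
22:15 UTC − 7h = 15:15 local.

15:15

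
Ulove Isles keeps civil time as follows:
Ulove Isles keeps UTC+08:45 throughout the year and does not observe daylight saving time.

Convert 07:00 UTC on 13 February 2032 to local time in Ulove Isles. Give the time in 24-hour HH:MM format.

15:45

Ulove Isles has no daylight saving, so its offset is UTC+08:45 year-round.
07:00 UTC + 8h45m = 15:45 local.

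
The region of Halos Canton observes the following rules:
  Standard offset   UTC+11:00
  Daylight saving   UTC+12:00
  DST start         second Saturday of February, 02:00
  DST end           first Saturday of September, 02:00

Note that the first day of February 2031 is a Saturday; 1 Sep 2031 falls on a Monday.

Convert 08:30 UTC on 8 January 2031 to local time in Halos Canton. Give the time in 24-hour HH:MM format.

1 February 2031 is a Saturday, so the first Saturday is February 1 and the second is February 8.
1 September 2031 is a Monday, so the first Saturday is September 6.
At the standard offset (UTC+11:00), 08:30 UTC + 11h = 19:30 Halos Canton standard time.
The standard-time date in Halos Canton, 8 January 2031, does not fall between 8 February and 6 September, so daylight saving is not in effect and Halos Canton is at UTC+11:00.
08:30 UTC + 11h = 19:30 local.

19:30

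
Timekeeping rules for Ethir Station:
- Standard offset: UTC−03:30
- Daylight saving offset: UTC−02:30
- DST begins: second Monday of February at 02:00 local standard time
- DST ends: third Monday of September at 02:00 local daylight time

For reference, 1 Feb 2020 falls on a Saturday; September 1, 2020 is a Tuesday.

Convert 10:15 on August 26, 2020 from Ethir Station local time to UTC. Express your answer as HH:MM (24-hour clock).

1 February 2020 is a Saturday, so the first Monday is February 3 and the second is February 10.
1 September 2020 is a Tuesday, so the first Monday is September 7 and the third is September 21.
August 26, 2020 falls between 10 February and 21 September, so daylight saving is in effect and Ethir Station is at UTC−02:30.
10:15 local + 2h30m = 12:45 UTC.

12:45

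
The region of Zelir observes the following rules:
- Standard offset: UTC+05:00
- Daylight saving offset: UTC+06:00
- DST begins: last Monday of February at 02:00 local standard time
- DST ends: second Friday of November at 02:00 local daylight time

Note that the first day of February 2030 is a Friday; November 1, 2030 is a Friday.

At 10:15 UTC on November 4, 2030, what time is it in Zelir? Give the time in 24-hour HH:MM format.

1 February 2030 is a Friday, so Mondays fall on 4, 11, 18, 25; the last is February 25.
1 November 2030 is a Friday, so the first Friday is November 1 and the second is November 8.
At the standard offset (UTC+05:00), 10:15 UTC + 5h = 15:15 Zelir standard time.
The standard-time date in Zelir, November 4, 2030, lies within the daylight-saving period (25 February – 8 November), so Zelir is on daylight time, UTC+06:00.
10:15 UTC + 6h = 16:15 local.

16:15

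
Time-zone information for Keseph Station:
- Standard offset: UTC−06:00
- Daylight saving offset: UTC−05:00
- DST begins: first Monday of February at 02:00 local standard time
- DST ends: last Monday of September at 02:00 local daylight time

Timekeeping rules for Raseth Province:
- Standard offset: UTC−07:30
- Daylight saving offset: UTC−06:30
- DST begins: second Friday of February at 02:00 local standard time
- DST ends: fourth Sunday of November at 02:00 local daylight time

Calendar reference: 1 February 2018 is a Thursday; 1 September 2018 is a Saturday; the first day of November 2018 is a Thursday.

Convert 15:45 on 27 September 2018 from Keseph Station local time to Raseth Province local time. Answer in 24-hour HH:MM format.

15:15

1 February 2018 is a Thursday, so the first Monday is February 5.
1 September 2018 is a Saturday, so Mondays fall on 3, 10, 17, 24; the last is September 24.
27 September 2018 does not fall between 5 February and 24 September, so daylight saving is not in effect and Keseph Station is at UTC−06:00.
15:45 Keseph Station + 6h = 21:45 UTC.
1 February 2018 is a Thursday, so the first Friday is February 2 and the second is February 9.
1 November 2018 is a Thursday, so the first Sunday is November 4 and the fourth is November 25.
At the standard offset (UTC−07:30), 21:45 UTC − 7h30m = 14:15 Raseth Province standard time.
The standard-time date in Raseth Province, 27 September 2018, lies within the daylight-saving period (9 February – 25 November), so Raseth Province is on daylight time, UTC−06:30.
21:45 UTC − 6h30m = 15:15 Raseth Province.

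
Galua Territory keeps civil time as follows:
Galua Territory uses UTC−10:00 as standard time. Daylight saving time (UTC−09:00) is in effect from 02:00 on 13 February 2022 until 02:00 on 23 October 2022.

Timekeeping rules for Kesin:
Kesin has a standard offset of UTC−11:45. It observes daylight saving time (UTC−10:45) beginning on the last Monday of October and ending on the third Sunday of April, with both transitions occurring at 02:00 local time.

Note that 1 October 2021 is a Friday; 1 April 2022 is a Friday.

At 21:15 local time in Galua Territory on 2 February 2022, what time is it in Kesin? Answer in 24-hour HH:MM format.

20:30

Daylight saving runs 13 February – 23 October; 2 February 2022 is outside that window, so Galua Territory is on standard time at UTC−10:00.
21:15 Galua Territory + 10h = 07:15 UTC (rolling into the next day, 3 February 2022).
1 October 2021 is a Friday, so Mondays fall on 4, 11, 18, 25; the last is October 25.
1 April 2022 is a Friday, so the first Sunday is April 3 and the third is April 17.
At the standard offset (UTC−11:45), 07:15 UTC − 11h45m = 19:30 Kesin standard time (rolling into the previous day, 2 February 2022).
Daylight saving runs 25 October 2021 – 17 April 2022; the standard-time date in Kesin, 2 February 2022, is inside that window, so Kesin is at UTC−10:45.
07:15 UTC − 10h45m = 20:30 Kesin (rolling into the previous day, 2 February 2022).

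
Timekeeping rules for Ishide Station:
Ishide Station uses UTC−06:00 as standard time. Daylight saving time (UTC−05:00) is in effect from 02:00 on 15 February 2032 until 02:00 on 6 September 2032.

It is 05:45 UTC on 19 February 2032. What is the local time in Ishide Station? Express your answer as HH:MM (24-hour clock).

At the standard offset (UTC−06:00), 05:45 UTC − 6h = 23:45 Ishide Station standard time (rolling into the previous day, 18 February 2032).
Daylight saving runs 15 February – 6 September; the standard-time date in Ishide Station, 18 February 2032, is inside that window, so Ishide Station is at UTC−05:00.
05:45 UTC − 5h = 00:45 local.

00:45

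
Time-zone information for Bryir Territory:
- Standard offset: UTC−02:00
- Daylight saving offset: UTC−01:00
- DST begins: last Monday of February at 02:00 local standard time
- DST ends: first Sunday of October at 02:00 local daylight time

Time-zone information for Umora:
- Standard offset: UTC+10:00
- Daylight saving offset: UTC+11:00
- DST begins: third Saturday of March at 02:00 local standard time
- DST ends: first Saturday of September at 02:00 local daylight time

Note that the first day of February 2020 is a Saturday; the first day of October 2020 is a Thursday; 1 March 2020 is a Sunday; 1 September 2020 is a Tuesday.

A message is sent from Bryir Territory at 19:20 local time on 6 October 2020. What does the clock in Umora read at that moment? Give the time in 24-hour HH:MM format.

07:20

1 February 2020 is a Saturday, so Mondays fall on 3, 10, 17, 24; the last is February 24.
1 October 2020 is a Thursday, so the first Sunday is October 4.
Daylight saving runs 24 February – 4 October; 6 October 2020 is outside that window, so Bryir Territory is on standard time at UTC−02:00.
19:20 Bryir Territory + 2h = 21:20 UTC.
1 March 2020 is a Sunday, so the first Saturday is March 7 and the third is March 21.
1 September 2020 is a Tuesday, so the first Saturday is September 5.
At the standard offset (UTC+10:00), 21:20 UTC + 10h = 07:20 Umora standard time (rolling into the next day, 7 October 2020).
The standard-time date in Umora, 7 October 2020, does not fall between 21 March and 5 September, so daylight saving is not in effect and Umora is at UTC+10:00.
21:20 UTC + 10h = 07:20 Umora (rolling into the next day, 7 October 2020).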